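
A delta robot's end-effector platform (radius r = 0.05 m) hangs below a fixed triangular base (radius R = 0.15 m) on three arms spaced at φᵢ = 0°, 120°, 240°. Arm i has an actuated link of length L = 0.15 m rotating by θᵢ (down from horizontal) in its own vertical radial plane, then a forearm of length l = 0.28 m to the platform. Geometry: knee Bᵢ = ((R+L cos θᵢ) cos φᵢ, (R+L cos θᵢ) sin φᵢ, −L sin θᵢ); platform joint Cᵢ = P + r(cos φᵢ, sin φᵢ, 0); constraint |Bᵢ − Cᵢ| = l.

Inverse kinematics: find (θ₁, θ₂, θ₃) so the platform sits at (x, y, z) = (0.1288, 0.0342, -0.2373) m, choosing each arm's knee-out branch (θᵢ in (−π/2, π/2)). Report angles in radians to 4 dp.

θ₁ = -0.0872, θ₂ = 0.9600, θ₃ = 1.2215

rotate P by −φ1: (0.1288, 0.0342, -0.2373)
  A=-0.0288, B=-0.2373, C=(l²−L²−A²−y'²−z²)/(2L)=-0.0080
  γ=atan2(-0.2373,-0.0288)=-1.6916;  ψ=arccos(-0.0336)=1.6044;  θ1=γ+ψ≈-0.0872
rotate P by −φ2: (-0.0348, -0.1286, -0.2373)
  A=0.1348, B=-0.2373, C=(l²−L²−A²−y'²−z²)/(2L)=-0.1171
  √(A²+B²)=0.2729;  θ2 = -1.0543+2.0142 ≈ 0.9600
arm 3 (φ=240.0°): x'=-0.0940, y'=0.0944
  e−x'=0.1940;  (l²−L²−(e−x')²−y'²−z²)/2L = -0.1566
  γ=atan2(-0.2373,0.1940)=-0.8854;  ψ=arccos(-0.5108)=2.1069;  θ3=γ+ψ≈1.2215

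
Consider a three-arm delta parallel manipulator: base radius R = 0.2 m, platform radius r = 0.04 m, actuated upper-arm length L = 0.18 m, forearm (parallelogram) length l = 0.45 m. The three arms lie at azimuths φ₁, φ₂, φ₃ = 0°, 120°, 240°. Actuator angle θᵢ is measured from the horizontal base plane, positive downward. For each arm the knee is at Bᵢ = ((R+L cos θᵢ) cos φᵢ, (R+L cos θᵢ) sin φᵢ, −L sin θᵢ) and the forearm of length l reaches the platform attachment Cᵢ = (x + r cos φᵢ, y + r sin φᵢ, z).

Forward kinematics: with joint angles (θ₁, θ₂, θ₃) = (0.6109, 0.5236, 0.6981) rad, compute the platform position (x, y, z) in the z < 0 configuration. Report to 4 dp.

arm 1 at φ=0.0°: e+L cos θ1 = 0.3074;  O1 = (0.3074, 0.0000, -0.1032)
arm 2 at φ=120.0°: e+L cos θ2 = 0.3159;  O2 = (-0.1579, 0.2736, -0.0900)
O3 = (0.2979·cos240.0°, 0.2979·sin240.0°, -0.1157) = (-0.1489, -0.2580, -0.1157)
|O₂|²−|O₁|² = 0.0027;  |O₃|²−|O₁|² = -0.0031
linear system: -0.9308x+0.5471y = 0.0027−0.0265z; -0.9128x+-0.5160y = -0.0031−-0.0249z
Cramer: x(z) = 0.0003+0.0001z;  y(z) = 0.0054-0.0483z
quadratic in z: (1.0023)z²+(0.2059)z+(-0.0975)=0, √Δ=0.6582 → z ∈ {-0.4310, 0.2256}; z = -0.4310 (taking z<0)
x = 0.0003, y = 0.0263

(0.0003, 0.0263, -0.4310)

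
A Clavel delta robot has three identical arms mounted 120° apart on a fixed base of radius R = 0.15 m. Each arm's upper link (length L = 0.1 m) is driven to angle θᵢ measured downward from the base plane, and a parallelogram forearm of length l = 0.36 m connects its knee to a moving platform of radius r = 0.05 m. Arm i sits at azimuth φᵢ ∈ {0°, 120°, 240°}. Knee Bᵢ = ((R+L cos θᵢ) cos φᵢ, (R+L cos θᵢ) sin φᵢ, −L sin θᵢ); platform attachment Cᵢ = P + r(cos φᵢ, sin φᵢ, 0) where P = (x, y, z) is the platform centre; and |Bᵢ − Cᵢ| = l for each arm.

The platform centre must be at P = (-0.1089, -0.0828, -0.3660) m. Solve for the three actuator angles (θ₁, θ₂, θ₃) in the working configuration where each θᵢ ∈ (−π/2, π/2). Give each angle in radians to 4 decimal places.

rotate P by −φ1: (-0.1089, -0.0828, -0.3660)
  A=0.2089, B=-0.3660, C=(l²−L²−A²−y'²−z²)/(2L)=-0.3243
  γ=atan2(-0.3660,0.2089)=-1.0522;  ψ=arccos(-0.7694)=2.4488;  θ1=γ+ψ≈1.3966
arm 2 (φ=120.0°): x'=-0.0173, y'=0.1357
  A cos θ + B sin θ = C:  0.1173·cos θ + -0.3660·sin θ = -0.2326
  θ2 = atan2(B,A) + arccos(C/0.3843) = 0.9601
rotate P by −φ3: (0.1262, -0.0529, -0.3660)
  e−x'=-0.0262;  (l²−L²−(e−x')²−y'²−z²)/2L = -0.0892
  θ3 = atan2(B,A) + arccos(C/0.3669) = 0.1742

θ₁ = 1.3966, θ₂ = 0.9601, θ₃ = 0.1742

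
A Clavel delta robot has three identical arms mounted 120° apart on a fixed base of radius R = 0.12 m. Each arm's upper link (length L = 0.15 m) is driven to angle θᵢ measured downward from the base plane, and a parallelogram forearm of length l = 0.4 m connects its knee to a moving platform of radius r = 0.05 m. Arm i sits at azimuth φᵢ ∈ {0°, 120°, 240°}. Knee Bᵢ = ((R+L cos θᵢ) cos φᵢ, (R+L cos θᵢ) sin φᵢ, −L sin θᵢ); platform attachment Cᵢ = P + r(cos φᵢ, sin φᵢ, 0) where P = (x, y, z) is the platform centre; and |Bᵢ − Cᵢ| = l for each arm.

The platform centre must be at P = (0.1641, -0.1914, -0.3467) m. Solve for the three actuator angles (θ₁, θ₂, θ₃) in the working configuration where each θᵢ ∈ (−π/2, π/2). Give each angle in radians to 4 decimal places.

θ₁ = -0.0004, θ₂ = 1.3961, θ₃ = 0.3491

rotate P by −φ1: (0.1641, -0.1914, -0.3467)
  e−x'=-0.0941;  (l²−L²−(e−x')²−y'²−z²)/2L = -0.0940
  √(A²+B²)=0.3592;  θ1 = -1.8358+1.8354 ≈ -0.0004
φ2=120.0° → target in arm frame (-0.2478, -0.0464)
  e−x'=0.3178;  (l²−L²−(e−x')²−y'²−z²)/2L = -0.2862
  √(A²+B²)=0.4703;  θ2 = -0.8289+2.2250 ≈ 1.3961
arm 3 (φ=240.0°): x'=0.0837, y'=0.2378
  A=-0.0137, B=-0.3467, C=(l²−L²−A²−y'²−z²)/(2L)=-0.1315
  γ=atan2(-0.3467,-0.0137)=-1.6103;  ψ=arccos(-0.3789)=1.9595;  θ3=γ+ψ≈0.3491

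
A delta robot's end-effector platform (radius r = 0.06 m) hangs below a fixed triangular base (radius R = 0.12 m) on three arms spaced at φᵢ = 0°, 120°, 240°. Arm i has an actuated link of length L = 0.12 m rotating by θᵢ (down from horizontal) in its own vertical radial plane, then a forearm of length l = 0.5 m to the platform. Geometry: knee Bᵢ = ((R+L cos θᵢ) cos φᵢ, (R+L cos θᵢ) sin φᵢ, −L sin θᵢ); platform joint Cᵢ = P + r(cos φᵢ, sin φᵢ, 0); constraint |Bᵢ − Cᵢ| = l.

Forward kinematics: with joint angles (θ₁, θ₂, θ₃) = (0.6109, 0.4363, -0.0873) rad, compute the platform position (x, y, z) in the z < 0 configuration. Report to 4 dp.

(-0.0985, -0.0990, -0.4863)

centre 1 = (0.1583·cos0.0°, 0.1583·sin0.0°, -0.0688) = (0.1583, 0.0000, -0.0688)
φ2=120.0°: virtual centre (-0.0844, 0.1461, -0.0507), radius l
arm 3 at φ=240.0°: (R−r)+L cos θ3 = 0.1795;  centre 3 = (-0.0898, -0.1555, 0.0105)
eliminate P² terms by subtracting sphere 1 from 2 and 3
linear system: -0.4854x+0.2923y = 0.0013−0.0362z; -0.4961x+-0.3110y = 0.0025−0.1586z
Cramer: x(z) = -0.0038+0.1947z;  y(z) = -0.0021+0.1993z
into |P−centre ₁|² = l²: 1.0776z² + 0.0737z + -0.2190 = 0;  Δ = 0.9493;  z = -0.4863 or 0.4179 → z<0 root = -0.4863
x = -0.0985, y = -0.0990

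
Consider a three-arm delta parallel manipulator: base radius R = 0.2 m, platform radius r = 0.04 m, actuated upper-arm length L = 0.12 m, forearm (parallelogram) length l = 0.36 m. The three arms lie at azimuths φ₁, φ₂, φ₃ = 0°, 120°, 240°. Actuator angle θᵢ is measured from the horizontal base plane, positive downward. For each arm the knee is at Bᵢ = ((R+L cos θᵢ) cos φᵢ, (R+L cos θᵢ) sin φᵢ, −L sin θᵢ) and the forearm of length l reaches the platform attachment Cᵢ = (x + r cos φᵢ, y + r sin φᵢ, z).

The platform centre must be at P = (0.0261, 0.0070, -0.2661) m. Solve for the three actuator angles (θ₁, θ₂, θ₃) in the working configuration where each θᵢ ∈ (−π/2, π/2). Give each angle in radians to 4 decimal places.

rotate P by −φ1: (0.0261, 0.0070, -0.2661)
  A=0.1339, B=-0.2661, C=(l²−L²−A²−y'²−z²)/(2L)=0.1101
  γ=atan2(-0.2661,0.1339)=-1.1046;  ψ=arccos(0.3694)=1.1924;  θ1=γ+ψ≈0.0878
φ2=120.0° → target in arm frame (-0.0070, -0.0261)
  A=0.1670, B=-0.2661, C=(l²−L²−A²−y'²−z²)/(2L)=0.0659
  √(A²+B²)=0.3142;  θ2 = -1.0104+1.3593 ≈ 0.3490
arm 3 (φ=240.0°): x'=-0.0191, y'=0.0191
  e−x'=0.1791;  (l²−L²−(e−x')²−y'²−z²)/2L = 0.0498
  γ=atan2(-0.2661,0.1791)=-0.9784;  ψ=arccos(0.1552)=1.4150;  θ3=γ+ψ≈0.4367

θ₁ = 0.0878, θ₂ = 0.3490, θ₃ = 0.4367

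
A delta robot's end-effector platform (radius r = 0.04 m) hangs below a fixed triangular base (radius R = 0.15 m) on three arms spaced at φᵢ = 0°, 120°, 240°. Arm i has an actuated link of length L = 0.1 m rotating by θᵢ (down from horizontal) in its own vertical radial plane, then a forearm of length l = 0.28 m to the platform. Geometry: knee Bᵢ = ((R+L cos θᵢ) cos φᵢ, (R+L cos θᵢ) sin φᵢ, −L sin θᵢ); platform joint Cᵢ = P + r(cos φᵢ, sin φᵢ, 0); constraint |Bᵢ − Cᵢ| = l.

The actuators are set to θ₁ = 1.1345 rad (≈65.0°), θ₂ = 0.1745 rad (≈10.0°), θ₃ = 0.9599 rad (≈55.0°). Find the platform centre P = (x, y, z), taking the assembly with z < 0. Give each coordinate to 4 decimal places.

(-0.0558, 0.0633, -0.2670)

arm 1 at φ=0.0°: ρ1 = 0.1523;  O1 = (0.1523, 0.0000, -0.0906)
φ2=120.0°: virtual centre (-0.1042, 0.1806, -0.0174), radius l
O3 = (0.1674·cos240.0°, 0.1674·sin240.0°, -0.0819) = (-0.0837, -0.1449, -0.0819)
subtract pairs → two planes through P
[-0.5130 0.3611 0.1465]·P = 0.0124;  [-0.4719 -0.2899 0.0174]·P = 0.0033
det = 0.3191;  x = -0.0150+0.1529z,  y = 0.0129+-0.1887z
quadratic in z: (1.0590)z²+(0.1252)z+(-0.0420)=0, √Δ=0.4402 → z ∈ {-0.2670, 0.1487}; z = -0.2670 (taking z<0)
x = -0.0558, y = 0.0633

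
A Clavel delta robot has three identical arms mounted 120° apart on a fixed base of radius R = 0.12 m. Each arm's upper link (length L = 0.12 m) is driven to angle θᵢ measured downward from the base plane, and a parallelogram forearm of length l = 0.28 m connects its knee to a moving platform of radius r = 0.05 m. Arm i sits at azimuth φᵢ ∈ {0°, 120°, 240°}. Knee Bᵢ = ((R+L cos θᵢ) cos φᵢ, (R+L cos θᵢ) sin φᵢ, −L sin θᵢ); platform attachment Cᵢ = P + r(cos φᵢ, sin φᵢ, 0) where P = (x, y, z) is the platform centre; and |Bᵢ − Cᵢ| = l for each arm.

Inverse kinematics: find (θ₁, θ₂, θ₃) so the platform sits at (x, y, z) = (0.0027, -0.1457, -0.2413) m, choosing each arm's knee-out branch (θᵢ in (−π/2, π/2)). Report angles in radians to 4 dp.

rotate P by −φ1: (0.0027, -0.1457, -0.2413)
  A cos θ + B sin θ = C:  0.0673·cos θ + -0.2413·sin θ = -0.0833
  √(A²+B²)=0.2505;  θ1 = -1.2988+1.9096 ≈ 0.6108
φ2=120.0° → target in arm frame (-0.1275, 0.0705)
  e−x'=0.1975;  (l²−L²−(e−x')²−y'²−z²)/2L = -0.1592
  θ2 = atan2(B,A) + arccos(C/0.3118) = 1.2219
arm 3 (φ=240.0°): x'=0.1248, y'=0.0752
  e−x'=-0.0548;  (l²−L²−(e−x')²−y'²−z²)/2L = -0.0120
  γ=atan2(-0.2413,-0.0548)=-1.7942;  ψ=arccos(-0.0486)=1.6194;  θ3=γ+ψ≈-0.1748

θ₁ = 0.6108, θ₂ = 1.2219, θ₃ = -0.1748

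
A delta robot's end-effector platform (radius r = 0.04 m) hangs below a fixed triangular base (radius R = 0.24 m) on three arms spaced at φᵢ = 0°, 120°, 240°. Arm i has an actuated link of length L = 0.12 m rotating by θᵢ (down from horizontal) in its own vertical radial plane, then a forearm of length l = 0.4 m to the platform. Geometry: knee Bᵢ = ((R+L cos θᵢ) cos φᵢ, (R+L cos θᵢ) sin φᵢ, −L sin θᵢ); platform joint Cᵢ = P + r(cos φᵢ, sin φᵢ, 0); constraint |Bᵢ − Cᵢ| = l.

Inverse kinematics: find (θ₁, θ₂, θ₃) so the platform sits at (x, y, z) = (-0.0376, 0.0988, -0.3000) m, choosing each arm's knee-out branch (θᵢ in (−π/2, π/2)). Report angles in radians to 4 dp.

rotate P by −φ1: (-0.0376, 0.0988, -0.3000)
  A=0.2376, B=-0.3000, C=(l²−L²−A²−y'²−z²)/(2L)=-0.0442
  γ=atan2(-0.3000,0.2376)=-0.9010;  ψ=arccos(-0.1156)=1.6866;  θ1=γ+ψ≈0.7857
arm 2 (φ=120.0°): x'=0.1044, y'=-0.0168
  A cos θ + B sin θ = C:  0.0956·cos θ + -0.3000·sin θ = 0.1924
  θ2 = atan2(B,A) + arccos(C/0.3149) = -0.3487
arm 3 (φ=240.0°): x'=-0.0668, y'=-0.0820
  e−x'=0.2668;  (l²−L²−(e−x')²−y'²−z²)/2L = -0.0928
  θ3 = atan2(B,A) + arccos(C/0.4015) = 0.9602

θ₁ = 0.7857, θ₂ = -0.3487, θ₃ = 0.9602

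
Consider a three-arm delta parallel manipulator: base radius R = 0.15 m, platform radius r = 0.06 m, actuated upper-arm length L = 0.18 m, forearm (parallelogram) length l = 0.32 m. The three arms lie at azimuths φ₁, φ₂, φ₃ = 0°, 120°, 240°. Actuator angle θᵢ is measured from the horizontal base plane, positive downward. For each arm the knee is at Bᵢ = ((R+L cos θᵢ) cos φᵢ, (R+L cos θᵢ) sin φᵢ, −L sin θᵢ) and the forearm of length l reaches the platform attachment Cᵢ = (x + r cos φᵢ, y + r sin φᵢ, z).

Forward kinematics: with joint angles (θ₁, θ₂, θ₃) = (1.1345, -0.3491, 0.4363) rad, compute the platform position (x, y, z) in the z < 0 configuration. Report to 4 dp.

arm 1 at φ=0.0°: ρ1 = 0.1661;  O1 = (0.1661, 0.0000, -0.1631)
arm 2 at φ=120.0°: ρ2 = 0.2591;  O2 = (-0.1296, 0.2244, 0.0616)
O3 = (0.2531·cos240.0°, 0.2531·sin240.0°, -0.0761) = (-0.1266, -0.2192, -0.0761)
eliminate P² terms by subtracting sphere 1 from 2 and 3
plane₁₂: -0.5913x+0.4488y+0.4494z = 0.0168
Cramer: x(z) = -0.0276+0.5273z;  y(z) = 0.0010-0.3067z
sphere 1 gives Az²+Bz+C=0 with A=1.3721, B=0.1215, C=-0.0383;  B²−4AC=0.2249;  roots -0.2171, 0.1286;  negative root z = -0.2171
x = -0.1420, y = 0.0676

(-0.1420, 0.0676, -0.2171)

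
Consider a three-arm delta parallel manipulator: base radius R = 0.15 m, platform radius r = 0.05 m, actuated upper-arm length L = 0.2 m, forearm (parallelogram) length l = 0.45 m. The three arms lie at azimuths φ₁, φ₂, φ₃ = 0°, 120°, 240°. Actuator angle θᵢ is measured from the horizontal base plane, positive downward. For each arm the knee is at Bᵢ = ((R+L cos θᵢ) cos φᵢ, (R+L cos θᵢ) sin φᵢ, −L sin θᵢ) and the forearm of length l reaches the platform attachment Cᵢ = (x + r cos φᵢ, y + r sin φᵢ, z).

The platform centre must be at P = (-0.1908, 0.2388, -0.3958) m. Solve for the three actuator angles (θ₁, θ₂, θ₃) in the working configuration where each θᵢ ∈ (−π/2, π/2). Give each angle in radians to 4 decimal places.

φ1=0.0° → target in arm frame (-0.1908, 0.2388)
  e−x'=0.2908;  (l²−L²−(e−x')²−y'²−z²)/2L = -0.3394
  γ=atan2(-0.3958,0.2908)=-0.9371;  ψ=arccos(-0.6910)=2.3336;  θ1=γ+ψ≈1.3965
rotate P by −φ2: (0.3022, 0.0458, -0.3958)
  A cos θ + B sin θ = C:  -0.2022·cos θ + -0.3958·sin θ = -0.0929
  θ2 = atan2(B,A) + arccos(C/0.4445) = -0.2618
φ3=240.0° → target in arm frame (-0.1114, -0.2846)
  A=0.2114, B=-0.3958, C=(l²−L²−A²−y'²−z²)/(2L)=-0.2997
  θ3 = atan2(B,A) + arccos(C/0.4487) = 1.2219

θ₁ = 1.3965, θ₂ = -0.2618, θ₃ = 1.2219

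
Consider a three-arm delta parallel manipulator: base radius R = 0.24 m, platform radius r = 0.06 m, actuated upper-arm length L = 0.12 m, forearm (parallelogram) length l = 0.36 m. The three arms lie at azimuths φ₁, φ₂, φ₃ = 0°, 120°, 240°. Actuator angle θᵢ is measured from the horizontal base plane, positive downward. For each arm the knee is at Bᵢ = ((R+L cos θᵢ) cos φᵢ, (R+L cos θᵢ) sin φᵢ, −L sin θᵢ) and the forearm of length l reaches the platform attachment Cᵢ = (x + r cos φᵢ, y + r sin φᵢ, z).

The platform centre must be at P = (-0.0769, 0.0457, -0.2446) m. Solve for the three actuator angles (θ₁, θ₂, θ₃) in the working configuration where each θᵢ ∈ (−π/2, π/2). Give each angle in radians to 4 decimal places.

θ₁ = 0.9598, θ₂ = -0.3487, θ₃ = 0.4367

rotate P by −φ1: (-0.0769, 0.0457, -0.2446)
  e−x'=0.2569;  (l²−L²−(e−x')²−y'²−z²)/2L = -0.0530
  √(A²+B²)=0.3547;  θ1 = -0.7609+1.7207 ≈ 0.9598
rotate P by −φ2: (0.0780, 0.0437, -0.2446)
  A=0.1020, B=-0.2446, C=(l²−L²−A²−y'²−z²)/(2L)=0.1794
  √(A²+B²)=0.2650;  θ2 = -1.1758+0.8271 ≈ -0.3487
rotate P by −φ3: (-0.0011, -0.0894, -0.2446)
  A=0.1811, B=-0.2446, C=(l²−L²−A²−y'²−z²)/(2L)=0.0607
  θ3 = atan2(B,A) + arccos(C/0.3044) = 0.4367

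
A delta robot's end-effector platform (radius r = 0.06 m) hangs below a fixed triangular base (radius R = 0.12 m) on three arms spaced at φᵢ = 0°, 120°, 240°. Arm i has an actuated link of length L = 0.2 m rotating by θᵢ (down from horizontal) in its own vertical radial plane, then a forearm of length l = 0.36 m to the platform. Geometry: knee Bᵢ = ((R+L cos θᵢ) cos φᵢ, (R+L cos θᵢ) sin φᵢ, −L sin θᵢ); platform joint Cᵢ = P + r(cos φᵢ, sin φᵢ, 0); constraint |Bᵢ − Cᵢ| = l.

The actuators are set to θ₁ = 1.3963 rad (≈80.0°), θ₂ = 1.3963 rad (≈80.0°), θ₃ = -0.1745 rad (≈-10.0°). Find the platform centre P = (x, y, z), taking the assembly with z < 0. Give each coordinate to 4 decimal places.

(-0.1396, -0.2417, -0.3246)

φ1=0.0°: virtual centre (0.0947, 0.0000, -0.1970), radius l
φ2=120.0°: virtual centre (-0.0474, 0.0820, -0.1970), radius l
arm 3 at φ=240.0°: (R−r)+L cos θ3 = 0.2570;  centre 3 = (-0.1285, -0.2225, 0.0347)
|centre ₂|²−|centre ₁|² = 0.0000;  |centre ₃|²−|centre ₁|² = 0.0195
plane₁₂: -0.2842x+0.1641y+0.0000z = 0.0000
Cramer: x(z) = -0.0160+0.3807z;  y(z) = -0.0277+0.6593z
quadratic in z: (1.5796)z²+(0.2731)z+(-0.0778)=0, √Δ=0.7524 → z ∈ {-0.3246, 0.1517}; z = -0.3246 (taking z<0)
x = -0.1396, y = -0.2417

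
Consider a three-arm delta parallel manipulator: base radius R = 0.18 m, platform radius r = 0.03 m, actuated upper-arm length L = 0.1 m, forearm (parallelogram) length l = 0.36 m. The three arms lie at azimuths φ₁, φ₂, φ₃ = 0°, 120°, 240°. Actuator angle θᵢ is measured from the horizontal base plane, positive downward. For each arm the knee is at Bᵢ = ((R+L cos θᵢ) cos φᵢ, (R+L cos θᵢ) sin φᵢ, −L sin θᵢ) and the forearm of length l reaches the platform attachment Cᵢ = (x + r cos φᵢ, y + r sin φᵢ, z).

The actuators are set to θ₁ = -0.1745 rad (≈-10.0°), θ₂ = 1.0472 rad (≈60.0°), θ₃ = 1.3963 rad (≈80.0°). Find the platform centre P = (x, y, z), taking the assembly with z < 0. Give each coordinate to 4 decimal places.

(0.1341, 0.0343, -0.3222)

φ1=0.0°: virtual centre (0.2485, 0.0000, 0.0174), radius l
arm 2 at φ=120.0°: ρ2 = 0.2000;  O2 = (-0.1000, 0.1732, -0.0866)
arm 3 at φ=240.0°: ρ3 = 0.1674;  O3 = (-0.0837, -0.1449, -0.0985)
subtract pairs → two planes through P
linear system: -0.6970x+0.3464y = -0.0145−-0.2079z; -0.6643x+-0.2899y = -0.0243−-0.2317z
det = 0.4322;  x = 0.0293+-0.3252z,  y = 0.0169+-0.0540z
sphere 1 gives Az²+Bz+C=0 with A=1.1087, B=0.1060, C=-0.0810;  B²−4AC=0.3703;  roots -0.3222, 0.2266;  negative root z = -0.3222
x = 0.1341, y = 0.0343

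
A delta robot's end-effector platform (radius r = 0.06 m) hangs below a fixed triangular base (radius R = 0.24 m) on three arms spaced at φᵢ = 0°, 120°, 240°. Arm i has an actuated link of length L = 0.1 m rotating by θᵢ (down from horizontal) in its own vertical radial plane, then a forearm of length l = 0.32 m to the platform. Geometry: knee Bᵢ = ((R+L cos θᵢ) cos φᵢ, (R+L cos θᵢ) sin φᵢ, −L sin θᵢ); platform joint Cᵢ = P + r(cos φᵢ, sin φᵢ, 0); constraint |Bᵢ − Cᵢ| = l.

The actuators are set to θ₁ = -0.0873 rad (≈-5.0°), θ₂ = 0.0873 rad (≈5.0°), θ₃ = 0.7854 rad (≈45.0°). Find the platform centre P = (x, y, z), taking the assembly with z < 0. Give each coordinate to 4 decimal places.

φ1=0.0°: virtual centre (0.2796, 0.0000, 0.0087), radius l
arm 2 at φ=120.0°: ρ2 = 0.2796;  O2 = (-0.1398, 0.2422, -0.0087)
O3 = (0.2507·cos240.0°, 0.2507·sin240.0°, -0.0707) = (-0.1254, -0.2171, -0.0707)
eliminate P² terms by subtracting sphere 1 from 2 and 3
[-0.8389 0.4843 -0.0349]·P = 0.0000;  [-0.8099 -0.4342 -0.1589]·P = -0.0104
Cramer: x(z) = 0.0067-0.1217z;  y(z) = 0.0115-0.1388z
sphere 1 gives Az²+Bz+C=0 with A=1.0341, B=0.0458, C=-0.0277;  B²−4AC=0.1166;  roots -0.1873, 0.1430;  negative root z = -0.1873
x = 0.0295, y = 0.0375

(0.0295, 0.0375, -0.1873)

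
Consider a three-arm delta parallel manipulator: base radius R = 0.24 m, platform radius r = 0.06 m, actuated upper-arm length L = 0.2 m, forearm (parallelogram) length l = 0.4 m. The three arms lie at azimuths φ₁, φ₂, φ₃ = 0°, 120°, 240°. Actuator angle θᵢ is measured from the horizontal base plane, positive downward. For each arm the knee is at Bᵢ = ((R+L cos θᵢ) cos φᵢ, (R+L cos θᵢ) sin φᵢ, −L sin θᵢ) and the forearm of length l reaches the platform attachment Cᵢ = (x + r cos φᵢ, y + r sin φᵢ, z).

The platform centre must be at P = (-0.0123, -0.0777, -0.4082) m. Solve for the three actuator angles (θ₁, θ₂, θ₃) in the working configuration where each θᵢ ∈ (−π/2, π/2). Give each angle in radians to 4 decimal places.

rotate P by −φ1: (-0.0123, -0.0777, -0.4082)
  A cos θ + B sin θ = C:  0.1923·cos θ + -0.4082·sin θ = -0.2241
  θ1 = atan2(B,A) + arccos(C/0.4512) = 0.9600
φ2=120.0° → target in arm frame (-0.0611, 0.0495)
  e−x'=0.2411;  (l²−L²−(e−x')²−y'²−z²)/2L = -0.2681
  √(A²+B²)=0.4741;  θ2 = -1.0372+2.1717 ≈ 1.1345
rotate P by −φ3: (0.0734, 0.0282, -0.4082)
  A cos θ + B sin θ = C:  0.1066·cos θ + -0.4082·sin θ = -0.1469
  √(A²+B²)=0.4219;  θ3 = -1.3154+1.9266 ≈ 0.6111

θ₁ = 0.9600, θ₂ = 1.1345, θ₃ = 0.6111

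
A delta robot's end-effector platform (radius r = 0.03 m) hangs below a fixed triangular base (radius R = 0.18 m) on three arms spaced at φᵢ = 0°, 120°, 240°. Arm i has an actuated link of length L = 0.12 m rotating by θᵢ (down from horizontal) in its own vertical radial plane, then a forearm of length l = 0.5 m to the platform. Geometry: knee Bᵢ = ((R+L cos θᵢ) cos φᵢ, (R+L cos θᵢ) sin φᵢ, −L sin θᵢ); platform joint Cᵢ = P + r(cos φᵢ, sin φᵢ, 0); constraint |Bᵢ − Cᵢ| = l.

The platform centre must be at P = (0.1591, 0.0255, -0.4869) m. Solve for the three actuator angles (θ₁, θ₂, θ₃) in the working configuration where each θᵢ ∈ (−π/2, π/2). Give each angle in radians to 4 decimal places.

θ₁ = 0.0002, θ₂ = 0.9600, θ₃ = 1.1348

rotate P by −φ1: (0.1591, 0.0255, -0.4869)
  e−x'=-0.0091;  (l²−L²−(e−x')²−y'²−z²)/2L = -0.0092
  θ1 = atan2(B,A) + arccos(C/0.4870) = 0.0002
φ2=120.0° → target in arm frame (-0.0575, -0.1505)
  e−x'=0.2075;  (l²−L²−(e−x')²−y'²−z²)/2L = -0.2799
  √(A²+B²)=0.5293;  θ2 = -1.1680+2.1280 ≈ 0.9600
rotate P by −φ3: (-0.1016, 0.1250, -0.4869)
  e−x'=0.2516;  (l²−L²−(e−x')²−y'²−z²)/2L = -0.3351
  θ3 = atan2(B,A) + arccos(C/0.5481) = 1.1348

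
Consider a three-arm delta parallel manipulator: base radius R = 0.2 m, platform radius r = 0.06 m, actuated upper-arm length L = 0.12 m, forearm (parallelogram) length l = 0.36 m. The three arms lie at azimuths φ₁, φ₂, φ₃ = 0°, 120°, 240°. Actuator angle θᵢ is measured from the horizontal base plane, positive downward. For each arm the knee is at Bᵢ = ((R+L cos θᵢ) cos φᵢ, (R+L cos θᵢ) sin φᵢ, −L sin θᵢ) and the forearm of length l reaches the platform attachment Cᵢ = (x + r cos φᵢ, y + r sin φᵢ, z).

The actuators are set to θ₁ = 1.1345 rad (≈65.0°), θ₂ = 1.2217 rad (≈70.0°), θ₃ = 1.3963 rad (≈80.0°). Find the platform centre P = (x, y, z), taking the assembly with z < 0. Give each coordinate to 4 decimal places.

φ1=0.0°: virtual centre (0.1907, 0.0000, -0.1088), radius l
φ2=120.0°: virtual centre (-0.0905, 0.1568, -0.1128), radius l
φ3=240.0°: virtual centre (-0.0804, -0.1393, -0.1182), radius l
|S₂|²−|S₁|² = -0.0027;  |S₃|²−|S₁|² = -0.0084
[-0.5625 0.3136 -0.0080]·P = -0.0027;  [-0.5423 -0.2786 -0.0188]·P = -0.0084
det = 0.3267;  x = 0.0103+-0.0249z,  y = 0.0099+-0.0191z
into |P−S₁|² = l²: 1.0010z² + 0.2261z + -0.0851 = 0;  Δ = 0.3920;  z = -0.4257 or 0.1998 → z<0 root = -0.4257
x = 0.0209, y = 0.0181

(0.0209, 0.0181, -0.4257)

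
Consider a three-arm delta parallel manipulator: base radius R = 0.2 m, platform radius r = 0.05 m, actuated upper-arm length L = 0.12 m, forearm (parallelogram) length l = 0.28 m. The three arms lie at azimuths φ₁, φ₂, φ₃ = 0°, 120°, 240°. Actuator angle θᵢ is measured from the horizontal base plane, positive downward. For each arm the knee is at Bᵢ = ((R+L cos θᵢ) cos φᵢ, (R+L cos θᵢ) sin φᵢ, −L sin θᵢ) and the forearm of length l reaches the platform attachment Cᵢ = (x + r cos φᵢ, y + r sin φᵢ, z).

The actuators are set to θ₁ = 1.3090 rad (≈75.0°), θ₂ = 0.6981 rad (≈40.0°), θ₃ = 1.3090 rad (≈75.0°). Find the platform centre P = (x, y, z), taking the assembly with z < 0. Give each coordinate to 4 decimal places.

centre 1 = (0.1811·cos0.0°, 0.1811·sin0.0°, -0.1159) = (0.1811, 0.0000, -0.1159)
φ2=120.0°: virtual centre (-0.1210, 0.2095, -0.0771), radius l
arm 3 at φ=240.0°: e+L cos θ3 = 0.1811;  centre 3 = (-0.0905, -0.1568, -0.1159)
eliminate P² terms by subtracting sphere 1 from 2 and 3
[-0.6040 0.4190 0.0776]·P = 0.0183;  [-0.5432 -0.3136 0.0000]·P = 0.0000
Cramer: x(z) = -0.0137+0.0583z;  y(z) = 0.0238-0.1010z
into |P−centre ₁|² = l²: 1.0136z² + 0.2043z + -0.0265 = 0;  Δ = 0.1490;  z = -0.2912 or 0.0896 → z<0 root = -0.2912
x = -0.0307, y = 0.0532

(-0.0307, 0.0532, -0.2912)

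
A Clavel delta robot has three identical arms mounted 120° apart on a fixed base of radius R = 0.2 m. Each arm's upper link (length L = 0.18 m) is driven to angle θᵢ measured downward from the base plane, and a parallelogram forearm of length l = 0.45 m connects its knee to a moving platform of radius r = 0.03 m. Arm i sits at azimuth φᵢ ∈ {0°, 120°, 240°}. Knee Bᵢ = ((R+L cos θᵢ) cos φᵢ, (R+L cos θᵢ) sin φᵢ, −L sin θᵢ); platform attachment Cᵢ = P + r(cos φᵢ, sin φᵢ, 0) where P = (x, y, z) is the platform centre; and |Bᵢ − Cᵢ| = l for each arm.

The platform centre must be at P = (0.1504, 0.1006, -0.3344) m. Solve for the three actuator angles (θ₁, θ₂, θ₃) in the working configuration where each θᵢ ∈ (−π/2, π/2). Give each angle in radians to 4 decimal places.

θ₁ = -0.3488, θ₂ = 0.4364, θ₃ = 1.1345

rotate P by −φ1: (0.1504, 0.1006, -0.3344)
  A=0.0196, B=-0.3344, C=(l²−L²−A²−y'²−z²)/(2L)=0.1327
  γ=atan2(-0.3344,0.0196)=-1.5123;  ψ=arccos(0.3962)=1.1635;  θ1=γ+ψ≈-0.3488
arm 2 (φ=120.0°): x'=0.0119, y'=-0.1806
  e−x'=0.1581;  (l²−L²−(e−x')²−y'²−z²)/2L = 0.0019
  θ2 = atan2(B,A) + arccos(C/0.3699) = 0.4364
rotate P by −φ3: (-0.1623, 0.0800, -0.3344)
  e−x'=0.3323;  (l²−L²−(e−x')²−y'²−z²)/2L = -0.1626
  γ=atan2(-0.3344,0.3323)=-0.7885;  ψ=arccos(-0.3450)=1.9230;  θ3=γ+ψ≈1.1345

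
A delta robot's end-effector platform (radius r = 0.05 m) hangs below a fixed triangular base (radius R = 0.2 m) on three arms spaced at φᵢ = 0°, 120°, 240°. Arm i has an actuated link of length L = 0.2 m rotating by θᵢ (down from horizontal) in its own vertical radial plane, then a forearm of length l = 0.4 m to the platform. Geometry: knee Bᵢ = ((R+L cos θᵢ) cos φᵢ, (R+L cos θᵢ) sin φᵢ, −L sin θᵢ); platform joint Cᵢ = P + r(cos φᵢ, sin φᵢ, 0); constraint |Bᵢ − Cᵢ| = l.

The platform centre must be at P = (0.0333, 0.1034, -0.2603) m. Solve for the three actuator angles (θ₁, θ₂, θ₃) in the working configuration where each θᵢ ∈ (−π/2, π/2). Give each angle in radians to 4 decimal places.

θ₁ = 0.1741, θ₂ = -0.0874, θ₃ = 0.8729

φ1=0.0° → target in arm frame (0.0333, 0.1034)
  A cos θ + B sin θ = C:  0.1167·cos θ + -0.2603·sin θ = 0.0698
  θ1 = atan2(B,A) + arccos(C/0.2853) = 0.1741
arm 2 (φ=120.0°): x'=0.0729, y'=-0.0805
  A cos θ + B sin θ = C:  0.0771·cos θ + -0.2603·sin θ = 0.0995
  √(A²+B²)=0.2715;  θ2 = -1.2828+1.1954 ≈ -0.0874
φ3=240.0° → target in arm frame (-0.1062, -0.0229)
  e−x'=0.2562;  (l²−L²−(e−x')²−y'²−z²)/2L = -0.0348
  γ=atan2(-0.2603,0.2562)=-0.7933;  ψ=arccos(-0.0953)=1.6662;  θ3=γ+ψ≈0.8729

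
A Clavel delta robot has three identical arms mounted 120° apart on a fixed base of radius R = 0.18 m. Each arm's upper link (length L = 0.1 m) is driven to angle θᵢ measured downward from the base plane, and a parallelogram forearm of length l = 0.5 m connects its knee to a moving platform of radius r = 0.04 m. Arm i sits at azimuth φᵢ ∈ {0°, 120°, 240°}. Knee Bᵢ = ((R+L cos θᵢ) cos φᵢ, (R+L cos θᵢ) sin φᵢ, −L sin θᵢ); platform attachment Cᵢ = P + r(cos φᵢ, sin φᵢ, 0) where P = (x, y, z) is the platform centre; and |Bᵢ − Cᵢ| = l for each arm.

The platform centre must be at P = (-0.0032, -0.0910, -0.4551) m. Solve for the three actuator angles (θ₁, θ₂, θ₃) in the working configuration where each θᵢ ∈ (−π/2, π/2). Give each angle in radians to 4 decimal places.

rotate P by −φ1: (-0.0032, -0.0910, -0.4551)
  A=0.1432, B=-0.4551, C=(l²−L²−A²−y'²−z²)/(2L)=0.0205
  θ1 = atan2(B,A) + arccos(C/0.4771) = 0.2619
rotate P by −φ2: (-0.0772, 0.0483, -0.4551)
  A=0.2172, B=-0.4551, C=(l²−L²−A²−y'²−z²)/(2L)=-0.0831
  γ=atan2(-0.4551,0.2172)=-1.1255;  ψ=arccos(-0.1648)=1.7364;  θ2=γ+ψ≈0.6109
φ3=240.0° → target in arm frame (0.0804, 0.0427)
  A cos θ + B sin θ = C:  0.0596·cos θ + -0.4551·sin θ = 0.1375
  θ3 = atan2(B,A) + arccos(C/0.4590) = -0.1741

θ₁ = 0.2619, θ₂ = 0.6109, θ₃ = -0.1741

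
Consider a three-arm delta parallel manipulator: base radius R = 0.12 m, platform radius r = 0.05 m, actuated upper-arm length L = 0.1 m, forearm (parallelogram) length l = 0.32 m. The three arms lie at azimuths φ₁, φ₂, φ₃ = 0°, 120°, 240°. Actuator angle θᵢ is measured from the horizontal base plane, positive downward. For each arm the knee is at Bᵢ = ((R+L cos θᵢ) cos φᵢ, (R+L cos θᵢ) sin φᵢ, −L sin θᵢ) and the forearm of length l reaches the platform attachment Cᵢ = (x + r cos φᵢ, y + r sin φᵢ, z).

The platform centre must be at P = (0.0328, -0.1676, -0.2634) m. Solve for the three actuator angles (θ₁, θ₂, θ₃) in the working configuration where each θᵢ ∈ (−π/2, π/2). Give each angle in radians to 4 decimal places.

φ1=0.0° → target in arm frame (0.0328, -0.1676)
  A=0.0372, B=-0.2634, C=(l²−L²−A²−y'²−z²)/(2L)=-0.0323
  θ1 = atan2(B,A) + arccos(C/0.2660) = 0.2619
arm 2 (φ=120.0°): x'=-0.1615, y'=0.0554
  e−x'=0.2315;  (l²−L²−(e−x')²−y'²−z²)/2L = -0.1683
  γ=atan2(-0.2634,0.2315)=-0.8497;  ψ=arccos(-0.4799)=2.0714;  θ2=γ+ψ≈1.2217
φ3=240.0° → target in arm frame (0.1287, 0.1122)
  e−x'=-0.0587;  (l²−L²−(e−x')²−y'²−z²)/2L = 0.0349
  √(A²+B²)=0.2699;  θ3 = -1.7902+1.4411 ≈ -0.3491

θ₁ = 0.2619, θ₂ = 1.2217, θ₃ = -0.3491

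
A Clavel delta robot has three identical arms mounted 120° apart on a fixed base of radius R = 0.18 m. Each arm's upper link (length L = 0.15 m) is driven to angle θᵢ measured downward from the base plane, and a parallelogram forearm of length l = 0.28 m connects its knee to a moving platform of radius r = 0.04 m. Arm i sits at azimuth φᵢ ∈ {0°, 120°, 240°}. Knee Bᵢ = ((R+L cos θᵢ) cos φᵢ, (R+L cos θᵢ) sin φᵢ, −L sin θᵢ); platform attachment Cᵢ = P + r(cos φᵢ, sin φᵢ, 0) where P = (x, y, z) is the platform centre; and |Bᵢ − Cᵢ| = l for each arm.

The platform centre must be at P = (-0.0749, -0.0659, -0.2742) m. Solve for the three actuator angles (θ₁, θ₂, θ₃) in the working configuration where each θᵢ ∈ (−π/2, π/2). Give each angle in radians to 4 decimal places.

arm 1 (φ=0.0°): x'=-0.0749, y'=-0.0659
  A=0.2149, B=-0.2742, C=(l²−L²−A²−y'²−z²)/(2L)=-0.2327
  √(A²+B²)=0.3484;  θ1 = -0.9061+2.3023 ≈ 1.3962
arm 2 (φ=120.0°): x'=-0.0196, y'=0.0978
  A cos θ + B sin θ = C:  0.1596·cos θ + -0.2742·sin θ = -0.1811
  θ2 = atan2(B,A) + arccos(C/0.3173) = 1.1347
φ3=240.0° → target in arm frame (0.0945, -0.0319)
  A=0.0455, B=-0.2742, C=(l²−L²−A²−y'²−z²)/(2L)=-0.0746
  √(A²+B²)=0.2779;  θ3 = -1.4064+1.8424 ≈ 0.4360

θ₁ = 1.3962, θ₂ = 1.1347, θ₃ = 0.4360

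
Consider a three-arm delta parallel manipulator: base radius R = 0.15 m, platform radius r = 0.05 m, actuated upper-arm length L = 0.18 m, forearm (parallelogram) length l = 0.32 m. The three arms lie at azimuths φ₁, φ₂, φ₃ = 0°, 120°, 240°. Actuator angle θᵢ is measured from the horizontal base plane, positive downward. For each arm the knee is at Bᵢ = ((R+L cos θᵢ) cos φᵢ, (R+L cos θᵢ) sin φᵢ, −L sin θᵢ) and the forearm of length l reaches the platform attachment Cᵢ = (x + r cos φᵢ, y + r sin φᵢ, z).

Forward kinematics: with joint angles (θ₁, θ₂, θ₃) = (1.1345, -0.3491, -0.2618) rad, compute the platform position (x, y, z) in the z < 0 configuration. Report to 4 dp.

(-0.1439, 0.0049, -0.1626)

arm 1 at φ=0.0°: (R−r)+L cos θ1 = 0.1761;  S1 = (0.1761, 0.0000, -0.1631)
φ2=120.0°: virtual centre (-0.1346, 0.2331, 0.0616), radius l
arm 3 at φ=240.0°: (R−r)+L cos θ3 = 0.2739;  S3 = (-0.1369, -0.2372, 0.0466)
|S₂|²−|S₁|² = 0.0186;  |S₃|²−|S₁|² = 0.0196
linear system: -0.6213x+0.4662y = 0.0186−0.4494z; -0.6260x+-0.4744y = 0.0196−0.4195z
Cramer: x(z) = -0.0306+0.6968z;  y(z) = -0.0009-0.0354z
quadratic in z: (1.4868)z²+(0.0383)z+(-0.0331)=0, √Δ=0.4452 → z ∈ {-0.1626, 0.1368}; z = -0.1626 (taking z<0)
x = -0.1439, y = 0.0049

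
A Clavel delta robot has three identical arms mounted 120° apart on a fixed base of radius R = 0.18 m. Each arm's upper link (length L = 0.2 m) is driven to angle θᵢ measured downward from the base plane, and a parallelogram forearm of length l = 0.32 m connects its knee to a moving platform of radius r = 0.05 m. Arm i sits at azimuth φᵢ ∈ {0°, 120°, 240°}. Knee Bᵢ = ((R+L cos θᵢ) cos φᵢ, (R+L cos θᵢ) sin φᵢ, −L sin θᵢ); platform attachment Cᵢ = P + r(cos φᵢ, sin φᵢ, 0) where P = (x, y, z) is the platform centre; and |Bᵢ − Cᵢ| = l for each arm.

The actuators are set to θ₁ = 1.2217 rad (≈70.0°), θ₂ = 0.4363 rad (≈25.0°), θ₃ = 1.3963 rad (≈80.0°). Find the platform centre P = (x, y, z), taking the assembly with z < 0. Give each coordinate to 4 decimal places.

φ1=0.0°: virtual centre (0.1984, 0.0000, -0.1879), radius l
arm 2 at φ=120.0°: (R−r)+L cos θ2 = 0.3113;  centre 2 = (-0.1556, 0.2696, -0.0845)
centre 3 = (0.1647·cos240.0°, 0.1647·sin240.0°, -0.1970) = (-0.0824, -0.1427, -0.1970)
eliminate P² terms by subtracting sphere 1 from 2 and 3
linear system: -0.7081x+0.5391y = 0.0293−0.2068z; -0.5615x+-0.2853y = -0.0088−-0.0181z
det = 0.5048;  x = -0.0072+0.0976z,  y = 0.0449+-0.2554z
quadratic in z: (1.0748)z²+(0.3128)z+(-0.0228)=0, √Δ=0.4424 → z ∈ {-0.3513, 0.0603}; z = -0.3513 (taking z<0)
x = -0.0415, y = 0.1347

(-0.0415, 0.1347, -0.3513)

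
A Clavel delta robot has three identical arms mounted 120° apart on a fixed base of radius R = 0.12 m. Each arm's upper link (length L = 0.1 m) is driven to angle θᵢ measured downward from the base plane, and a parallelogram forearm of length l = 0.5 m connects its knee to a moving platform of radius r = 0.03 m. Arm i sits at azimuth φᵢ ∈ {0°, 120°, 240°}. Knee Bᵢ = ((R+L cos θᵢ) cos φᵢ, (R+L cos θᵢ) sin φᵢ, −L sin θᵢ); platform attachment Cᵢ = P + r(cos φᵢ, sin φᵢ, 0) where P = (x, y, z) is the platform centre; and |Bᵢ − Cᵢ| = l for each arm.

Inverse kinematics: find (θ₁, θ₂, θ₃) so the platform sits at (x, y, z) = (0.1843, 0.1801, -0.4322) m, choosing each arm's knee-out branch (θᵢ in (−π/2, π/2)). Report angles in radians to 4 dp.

θ₁ = -0.3494, θ₂ = 0.1740, θ₃ = 1.3086

arm 1 (φ=0.0°): x'=0.1843, y'=0.1801
  A cos θ + B sin θ = C:  -0.0943·cos θ + -0.4322·sin θ = 0.0594
  √(A²+B²)=0.4424;  θ1 = -1.7856+1.4362 ≈ -0.3494
φ2=120.0° → target in arm frame (0.0638, -0.2497)
  A cos θ + B sin θ = C:  0.0262·cos θ + -0.4322·sin θ = -0.0491
  √(A²+B²)=0.4330;  θ2 = -1.5103+1.6843 ≈ 0.1740
arm 3 (φ=240.0°): x'=-0.2481, y'=0.0696
  A cos θ + B sin θ = C:  0.3381·cos θ + -0.4322·sin θ = -0.3298
  √(A²+B²)=0.5487;  θ3 = -0.9069+2.2156 ≈ 1.3086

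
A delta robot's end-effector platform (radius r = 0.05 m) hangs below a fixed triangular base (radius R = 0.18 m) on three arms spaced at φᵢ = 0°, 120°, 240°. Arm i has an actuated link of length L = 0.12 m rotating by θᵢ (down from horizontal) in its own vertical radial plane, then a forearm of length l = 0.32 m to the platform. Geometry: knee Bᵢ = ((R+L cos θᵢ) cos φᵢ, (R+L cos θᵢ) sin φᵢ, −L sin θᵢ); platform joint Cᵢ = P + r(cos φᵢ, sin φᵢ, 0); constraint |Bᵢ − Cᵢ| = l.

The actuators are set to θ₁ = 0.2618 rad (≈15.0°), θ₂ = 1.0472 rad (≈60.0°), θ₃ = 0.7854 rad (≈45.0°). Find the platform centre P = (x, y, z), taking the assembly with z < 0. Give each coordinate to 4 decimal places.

arm 1 at φ=0.0°: e+L cos θ1 = 0.2459;  centre 1 = (0.2459, 0.0000, -0.0311)
φ2=120.0°: virtual centre (-0.0950, 0.1645, -0.1039), radius l
φ3=240.0°: virtual centre (-0.1074, -0.1861, -0.0849), radius l
subtract pairs → two planes through P
linear system: -0.6818x+0.3291y = -0.0145−-0.1457z; -0.7067x+-0.3721y = -0.0081−-0.1076z
Cramer: x(z) = 0.0166-0.1843z;  y(z) = -0.0098+0.0609z
into |P−centre ₁|² = l²: 1.0377z² + 0.1455z + -0.0488 = 0;  Δ = 0.2235;  z = -0.2979 or 0.1577 → z<0 root = -0.2979
x = 0.0715, y = -0.0280

(0.0715, -0.0280, -0.2979)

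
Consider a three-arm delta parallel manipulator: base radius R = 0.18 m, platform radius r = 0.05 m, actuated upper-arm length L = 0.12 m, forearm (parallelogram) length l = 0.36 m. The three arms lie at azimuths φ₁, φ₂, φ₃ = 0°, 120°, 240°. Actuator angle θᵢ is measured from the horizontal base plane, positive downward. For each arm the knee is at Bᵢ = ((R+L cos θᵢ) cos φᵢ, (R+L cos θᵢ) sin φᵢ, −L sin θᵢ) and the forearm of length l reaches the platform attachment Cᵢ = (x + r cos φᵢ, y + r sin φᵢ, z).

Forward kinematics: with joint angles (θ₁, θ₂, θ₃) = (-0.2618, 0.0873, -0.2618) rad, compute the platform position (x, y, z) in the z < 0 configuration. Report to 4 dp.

φ1=0.0°: virtual centre (0.2459, 0.0000, 0.0311), radius l
centre 2 = (0.2495·cos120.0°, 0.2495·sin120.0°, -0.0105) = (-0.1248, 0.2161, -0.0105)
centre 3 = (0.2459·cos240.0°, 0.2459·sin240.0°, 0.0311) = (-0.1230, -0.2130, 0.0311)
|centre ₂|²−|centre ₁|² = 0.0009;  |centre ₃|²−|centre ₁|² = 0.0000
[-0.7414 0.4322 -0.0830]·P = 0.0009;  [-0.7377 -0.4259 0.0000]·P = 0.0000
Cramer: x(z) = -0.0006-0.0557z;  y(z) = 0.0011+0.0965z
sphere 1 gives Az²+Bz+C=0 with A=1.0124, B=-0.0344, C=-0.0678;  B²−4AC=0.2760;  roots -0.2424, 0.2764;  negative root z = -0.2424
x = 0.0129, y = -0.0223

(0.0129, -0.0223, -0.2424)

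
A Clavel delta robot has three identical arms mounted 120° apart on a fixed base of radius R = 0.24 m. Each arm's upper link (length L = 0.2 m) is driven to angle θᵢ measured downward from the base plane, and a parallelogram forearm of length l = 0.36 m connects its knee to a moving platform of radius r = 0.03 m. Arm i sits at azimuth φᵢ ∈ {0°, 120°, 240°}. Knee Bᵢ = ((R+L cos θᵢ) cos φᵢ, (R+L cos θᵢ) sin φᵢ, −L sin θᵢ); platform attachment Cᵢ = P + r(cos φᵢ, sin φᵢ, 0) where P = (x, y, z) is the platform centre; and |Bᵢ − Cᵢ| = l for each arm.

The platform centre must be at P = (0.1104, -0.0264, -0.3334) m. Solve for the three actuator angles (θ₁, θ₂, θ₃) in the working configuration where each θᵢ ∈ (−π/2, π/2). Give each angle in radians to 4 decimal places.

θ₁ = 0.5236, θ₂ = 1.3963, θ₃ = 1.2214

φ1=0.0° → target in arm frame (0.1104, -0.0264)
  A=0.0996, B=-0.3334, C=(l²−L²−A²−y'²−z²)/(2L)=-0.0804
  √(A²+B²)=0.3480;  θ1 = -1.2805+1.8041 ≈ 0.5236
φ2=120.0° → target in arm frame (-0.0781, -0.0824)
  e−x'=0.2881;  (l²−L²−(e−x')²−y'²−z²)/2L = -0.2783
  θ2 = atan2(B,A) + arccos(C/0.4406) = 1.3963
rotate P by −φ3: (-0.0323, 0.1088, -0.3334)
  A cos θ + B sin θ = C:  0.2423·cos θ + -0.3334·sin θ = -0.2303
  γ=atan2(-0.3334,0.2423)=-0.9423;  ψ=arccos(-0.5588)=2.1637;  θ3=γ+ψ≈1.2214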